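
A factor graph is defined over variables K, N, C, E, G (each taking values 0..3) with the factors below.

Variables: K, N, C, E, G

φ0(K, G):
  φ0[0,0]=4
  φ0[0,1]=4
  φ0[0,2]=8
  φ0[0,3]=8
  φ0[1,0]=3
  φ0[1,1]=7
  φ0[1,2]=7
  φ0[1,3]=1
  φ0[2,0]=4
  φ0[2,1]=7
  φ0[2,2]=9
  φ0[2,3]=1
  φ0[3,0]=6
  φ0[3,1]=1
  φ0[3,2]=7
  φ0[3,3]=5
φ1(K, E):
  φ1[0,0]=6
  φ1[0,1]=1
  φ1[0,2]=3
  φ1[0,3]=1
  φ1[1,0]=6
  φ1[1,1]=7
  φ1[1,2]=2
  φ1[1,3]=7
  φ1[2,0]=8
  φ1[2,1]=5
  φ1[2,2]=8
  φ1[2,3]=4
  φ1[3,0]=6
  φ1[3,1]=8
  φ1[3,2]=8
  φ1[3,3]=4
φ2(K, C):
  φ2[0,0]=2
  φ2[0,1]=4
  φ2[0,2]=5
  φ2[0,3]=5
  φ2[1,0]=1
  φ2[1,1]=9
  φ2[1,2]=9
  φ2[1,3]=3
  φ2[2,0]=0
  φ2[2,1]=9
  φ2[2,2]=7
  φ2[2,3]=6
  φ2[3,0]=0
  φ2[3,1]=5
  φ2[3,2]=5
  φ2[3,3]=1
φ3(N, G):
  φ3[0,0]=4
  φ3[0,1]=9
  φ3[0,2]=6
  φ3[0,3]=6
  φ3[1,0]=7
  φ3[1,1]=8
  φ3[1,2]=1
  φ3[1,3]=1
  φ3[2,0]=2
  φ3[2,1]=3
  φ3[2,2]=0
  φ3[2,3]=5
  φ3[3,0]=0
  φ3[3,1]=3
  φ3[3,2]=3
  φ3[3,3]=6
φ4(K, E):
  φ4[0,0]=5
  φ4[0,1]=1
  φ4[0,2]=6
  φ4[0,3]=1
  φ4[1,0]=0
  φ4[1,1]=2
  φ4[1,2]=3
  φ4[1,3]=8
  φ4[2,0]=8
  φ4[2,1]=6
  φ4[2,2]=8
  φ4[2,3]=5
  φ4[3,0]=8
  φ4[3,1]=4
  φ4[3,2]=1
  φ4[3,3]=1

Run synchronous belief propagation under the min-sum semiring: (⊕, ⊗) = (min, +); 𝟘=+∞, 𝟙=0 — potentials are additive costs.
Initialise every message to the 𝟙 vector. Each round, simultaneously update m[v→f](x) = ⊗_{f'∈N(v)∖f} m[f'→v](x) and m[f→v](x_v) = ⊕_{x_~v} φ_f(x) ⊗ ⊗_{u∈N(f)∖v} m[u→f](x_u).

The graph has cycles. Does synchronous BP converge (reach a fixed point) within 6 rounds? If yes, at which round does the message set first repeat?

init: all messages = 𝟙 over 4 values
r1 m[φ0→K] = [4, 1, 1, 1]
r1 m[φ0→G] = [3, 1, 7, 1]
r1 m[φ1→K] = [1, 2, 4, 4]
r1 m[φ1→E] = [6, 1, 2, 1]
r1 m[φ2→K] = [2, 1, 0, 0]
r1 m[φ2→C] = [0, 4, 5, 1]
r1 m[φ3→N] = [4, 1, 0, 0]
r1 m[φ3→G] = [0, 3, 0, 1]
r1 m[φ4→K] = [1, 0, 5, 1]
r1 m[φ4→E] = [0, 1, 1, 1]
r1 m[K→φ0] = [0, 0, 0, 0]
r1 m[K→φ1] = [0, 0, 0, 0]
r1 m[K→φ2] = [0, 0, 0, 0]
r1 m[K→φ4] = [0, 0, 0, 0]
r1 m[N→φ3] = [0, 0, 0, 0]
r1 m[C→φ2] = [0, 0, 0, 0]
r1 m[E→φ1] = [0, 0, 0, 0]
r1 m[E→φ4] = [0, 0, 0, 0]
r1 m[G→φ0] = [0, 0, 0, 0]
r1 m[G→φ3] = [0, 0, 0, 0]
r2 m[φ0→K] = [4, 1, 1, 1]
r2 m[φ0→G] = [3, 1, 7, 1]
r2 m[φ1→K] = [1, 2, 4, 4]
r2 m[φ1→E] = [6, 1, 2, 1]
r2 m[φ2→K] = [2, 1, 0, 0]
r2 m[φ2→C] = [0, 4, 5, 1]
r2 m[φ3→N] = [4, 1, 0, 0]
r2 m[φ3→G] = [0, 3, 0, 1]
r2 m[φ4→K] = [1, 0, 5, 1]
r2 m[φ4→E] = [0, 1, 1, 1]
r2 m[K→φ0] = [4, 3, 9, 5]
r2 m[K→φ1] = [7, 2, 6, 2]
r2 m[K→φ2] = [6, 3, 10, 6]
r2 m[K→φ4] = [7, 4, 5, 5]
r2 m[N→φ3] = [0, 0, 0, 0]
r2 m[C→φ2] = [0, 0, 0, 0]
r2 m[E→φ1] = [0, 1, 1, 1]
r2 m[E→φ4] = [6, 1, 2, 1]
r2 m[G→φ0] = [0, 3, 0, 1]
r2 m[G→φ3] = [3, 1, 7, 1]
r3 m[φ0→K] = [4, 2, 2, 4]
r3 m[φ0→G] = [6, 6, 10, 4]
r3 m[φ1→K] = [2, 3, 5, 5]
r3 m[φ1→E] = [8, 8, 4, 6]
r3 m[φ2→K] = [2, 1, 0, 0]
r3 m[φ2→C] = [4, 10, 11, 6]
r3 m[φ3→N] = [7, 2, 4, 3]
r3 m[φ3→G] = [0, 3, 0, 1]
r3 m[φ4→K] = [2, 3, 6, 2]
r3 m[φ4→E] = [4, 6, 6, 6]
r3 m[K→φ0] = [4, 3, 9, 5]
r3 m[K→φ1] = [7, 2, 6, 2]
r3 m[K→φ2] = [6, 3, 10, 6]
r3 m[K→φ4] = [7, 4, 5, 5]
r3 m[N→φ3] = [0, 0, 0, 0]
r3 m[C→φ2] = [0, 0, 0, 0]
r3 m[E→φ1] = [0, 1, 1, 1]
r3 m[E→φ4] = [6, 1, 2, 1]
r3 m[G→φ0] = [0, 3, 0, 1]
r3 m[G→φ3] = [3, 1, 7, 1]
r4 m[φ0→K] = [4, 2, 2, 4]
r4 m[φ0→G] = [6, 6, 10, 4]
r4 m[φ1→K] = [2, 3, 5, 5]
r4 m[φ1→E] = [8, 8, 4, 6]
r4 m[φ2→K] = [2, 1, 0, 0]
r4 m[φ2→C] = [4, 10, 11, 6]
r4 m[φ3→N] = [7, 2, 4, 3]
r4 m[φ3→G] = [0, 3, 0, 1]
r4 m[φ4→K] = [2, 3, 6, 2]
r4 m[φ4→E] = [4, 6, 6, 6]
r4 m[K→φ0] = [6, 7, 11, 7]
r4 m[K→φ1] = [8, 6, 8, 6]
r4 m[K→φ2] = [8, 8, 13, 11]
r4 m[K→φ4] = [8, 6, 7, 9]
r4 m[N→φ3] = [0, 0, 0, 0]
r4 m[C→φ2] = [0, 0, 0, 0]
r4 m[E→φ1] = [4, 6, 6, 6]
r4 m[E→φ4] = [8, 8, 4, 6]
r4 m[G→φ0] = [0, 3, 0, 1]
r4 m[G→φ3] = [6, 6, 10, 4]
r5 m[φ0→K] = [4, 2, 2, 4]
r5 m[φ0→G] = [10, 8, 14, 8]
r5 m[φ1→K] = [7, 8, 10, 10]
r5 m[φ1→E] = [12, 9, 8, 9]
r5 m[φ2→K] = [2, 1, 0, 0]
r5 m[φ2→C] = [9, 12, 13, 11]
r5 m[φ3→N] = [10, 5, 8, 6]
r5 m[φ3→G] = [0, 3, 0, 1]
r5 m[φ4→K] = [7, 7, 11, 5]
r5 m[φ4→E] = [6, 8, 9, 9]
r5 m[K→φ0] = [6, 7, 11, 7]
r5 m[K→φ1] = [8, 6, 8, 6]
r5 m[K→φ2] = [8, 8, 13, 11]
r5 m[K→φ4] = [8, 6, 7, 9]
r5 m[N→φ3] = [0, 0, 0, 0]
r5 m[C→φ2] = [0, 0, 0, 0]
r5 m[E→φ1] = [4, 6, 6, 6]
r5 m[E→φ4] = [8, 8, 4, 6]
r5 m[G→φ0] = [0, 3, 0, 1]
r5 m[G→φ3] = [6, 6, 10, 4]
r6 m[φ0→K] = [4, 2, 2, 4]
r6 m[φ0→G] = [10, 8, 14, 8]
r6 m[φ1→K] = [7, 8, 10, 10]
r6 m[φ1→E] = [12, 9, 8, 9]
r6 m[φ2→K] = [2, 1, 0, 0]
r6 m[φ2→C] = [9, 12, 13, 11]
r6 m[φ3→N] = [10, 5, 8, 6]
r6 m[φ3→G] = [0, 3, 0, 1]
r6 m[φ4→K] = [7, 7, 11, 5]
r6 m[φ4→E] = [6, 8, 9, 9]
r6 m[K→φ0] = [16, 16, 21, 15]
r6 m[K→φ1] = [13, 10, 13, 9]
r6 m[K→φ2] = [18, 17, 23, 19]
r6 m[K→φ4] = [13, 11, 12, 14]
r6 m[N→φ3] = [0, 0, 0, 0]
r6 m[C→φ2] = [0, 0, 0, 0]
r6 m[E→φ1] = [6, 8, 9, 9]
r6 m[E→φ4] = [12, 9, 8, 9]
r6 m[G→φ0] = [0, 3, 0, 1]
r6 m[G→φ3] = [10, 8, 14, 8]
no fixed point within 6 rounds

NOT CONVERGED within 6 rounds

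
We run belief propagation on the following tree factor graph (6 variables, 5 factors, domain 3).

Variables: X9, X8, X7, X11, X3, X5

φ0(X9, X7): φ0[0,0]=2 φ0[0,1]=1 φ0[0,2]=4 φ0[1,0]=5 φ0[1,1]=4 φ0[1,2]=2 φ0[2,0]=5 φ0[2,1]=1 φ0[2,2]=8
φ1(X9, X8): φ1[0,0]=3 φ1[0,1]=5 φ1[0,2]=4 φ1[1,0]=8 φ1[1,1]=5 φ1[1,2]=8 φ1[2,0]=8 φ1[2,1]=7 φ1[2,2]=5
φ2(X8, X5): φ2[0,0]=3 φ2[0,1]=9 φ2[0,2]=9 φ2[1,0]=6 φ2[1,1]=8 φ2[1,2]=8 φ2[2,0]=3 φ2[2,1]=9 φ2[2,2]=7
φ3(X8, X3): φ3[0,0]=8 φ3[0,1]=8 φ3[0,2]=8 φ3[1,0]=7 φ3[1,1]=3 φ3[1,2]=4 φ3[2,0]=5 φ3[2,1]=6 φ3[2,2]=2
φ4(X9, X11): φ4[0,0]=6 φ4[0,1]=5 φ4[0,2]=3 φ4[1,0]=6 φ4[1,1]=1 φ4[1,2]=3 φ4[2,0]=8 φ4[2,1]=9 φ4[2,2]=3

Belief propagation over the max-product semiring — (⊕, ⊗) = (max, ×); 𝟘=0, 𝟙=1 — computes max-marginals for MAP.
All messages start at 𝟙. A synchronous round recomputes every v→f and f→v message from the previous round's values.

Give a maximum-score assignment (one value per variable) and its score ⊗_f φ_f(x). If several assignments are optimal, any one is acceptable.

init: all messages = 𝟙 over 3 values
r1 m[φ0→X9] = [4, 5, 8]
r1 m[φ0→X7] = [5, 4, 8]
r1 m[φ1→X9] = [5, 8, 8]
r1 m[φ1→X8] = [8, 7, 8]
r1 m[φ2→X8] = [9, 8, 9]
r1 m[φ2→X5] = [6, 9, 9]
r1 m[φ3→X8] = [8, 7, 6]
r1 m[φ3→X3] = [8, 8, 8]
r1 m[φ4→X9] = [6, 6, 9]
r1 m[φ4→X11] = [8, 9, 3]
r1 m[X9→φ0] = [1, 1, 1]
r1 m[X9→φ1] = [1, 1, 1]
r1 m[X9→φ4] = [1, 1, 1]
r1 m[X8→φ1] = [1, 1, 1]
r1 m[X8→φ2] = [1, 1, 1]
r1 m[X8→φ3] = [1, 1, 1]
r1 m[X7→φ0] = [1, 1, 1]
r1 m[X11→φ4] = [1, 1, 1]
r1 m[X3→φ3] = [1, 1, 1]
r1 m[X5→φ2] = [1, 1, 1]
r2 m[φ0→X9] = [4, 5, 8]
r2 m[φ0→X7] = [5, 4, 8]
r2 m[φ1→X9] = [5, 8, 8]
r2 m[φ1→X8] = [8, 7, 8]
r2 m[φ2→X8] = [9, 8, 9]
r2 m[φ2→X5] = [6, 9, 9]
r2 m[φ3→X8] = [8, 7, 6]
r2 m[φ3→X3] = [8, 8, 8]
r2 m[φ4→X9] = [6, 6, 9]
r2 m[φ4→X11] = [8, 9, 3]
r2 m[X9→φ0] = [30, 48, 72]
r2 m[X9→φ1] = [24, 30, 72]
r2 m[X9→φ4] = [20, 40, 64]
r2 m[X8→φ1] = [72, 56, 54]
r2 m[X8→φ2] = [64, 49, 48]
r2 m[X8→φ3] = [72, 56, 72]
r2 m[X7→φ0] = [1, 1, 1]
r2 m[X11→φ4] = [1, 1, 1]
r2 m[X3→φ3] = [1, 1, 1]
r2 m[X5→φ2] = [1, 1, 1]
r3 m[φ0→X9] = [4, 5, 8]
r3 m[φ0→X7] = [360, 192, 576]
r3 m[φ1→X9] = [280, 576, 576]
r3 m[φ1→X8] = [576, 504, 360]
r3 m[φ2→X8] = [9, 8, 9]
r3 m[φ2→X5] = [294, 576, 576]
r3 m[φ3→X8] = [8, 7, 6]
r3 m[φ3→X3] = [576, 576, 576]
r3 m[φ4→X9] = [6, 6, 9]
r3 m[φ4→X11] = [512, 576, 192]
r3 m[X9→φ0] = [30, 48, 72]
r3 m[X9→φ1] = [24, 30, 72]
r3 m[X9→φ4] = [20, 40, 64]
r3 m[X8→φ1] = [72, 56, 54]
r3 m[X8→φ2] = [64, 49, 48]
r3 m[X8→φ3] = [72, 56, 72]
r3 m[X7→φ0] = [1, 1, 1]
r3 m[X11→φ4] = [1, 1, 1]
r3 m[X3→φ3] = [1, 1, 1]
r3 m[X5→φ2] = [1, 1, 1]
r4 m[φ0→X9] = [4, 5, 8]
r4 m[φ0→X7] = [360, 192, 576]
r4 m[φ1→X9] = [280, 576, 576]
r4 m[φ1→X8] = [576, 504, 360]
r4 m[φ2→X8] = [9, 8, 9]
r4 m[φ2→X5] = [294, 576, 576]
r4 m[φ3→X8] = [8, 7, 6]
r4 m[φ3→X3] = [576, 576, 576]
r4 m[φ4→X9] = [6, 6, 9]
r4 m[φ4→X11] = [512, 576, 192]
r4 m[X9→φ0] = [1680, 3456, 5184]
r4 m[X9→φ1] = [24, 30, 72]
r4 m[X9→φ4] = [1120, 2880, 4608]
r4 m[X8→φ1] = [72, 56, 54]
r4 m[X8→φ2] = [4608, 3528, 2160]
r4 m[X8→φ3] = [5184, 4032, 3240]
r4 m[X7→φ0] = [1, 1, 1]
r4 m[X11→φ4] = [1, 1, 1]
r4 m[X3→φ3] = [1, 1, 1]
r4 m[X5→φ2] = [1, 1, 1]
r5 m[φ0→X9] = [4, 5, 8]
r5 m[φ0→X7] = [25920, 13824, 41472]
r5 m[φ1→X9] = [280, 576, 576]
r5 m[φ1→X8] = [576, 504, 360]
r5 m[φ2→X8] = [9, 8, 9]
r5 m[φ2→X5] = [21168, 41472, 41472]
r5 m[φ3→X8] = [8, 7, 6]
r5 m[φ3→X3] = [41472, 41472, 41472]
r5 m[φ4→X9] = [6, 6, 9]
r5 m[φ4→X11] = [36864, 41472, 13824]
r5 m[X9→φ0] = [1680, 3456, 5184]
r5 m[X9→φ1] = [24, 30, 72]
r5 m[X9→φ4] = [1120, 2880, 4608]
r5 m[X8→φ1] = [72, 56, 54]
r5 m[X8→φ2] = [4608, 3528, 2160]
r5 m[X8→φ3] = [5184, 4032, 3240]
r5 m[X7→φ0] = [1, 1, 1]
r5 m[X11→φ4] = [1, 1, 1]
r5 m[X3→φ3] = [1, 1, 1]
r5 m[X5→φ2] = [1, 1, 1]
r6 m[φ0→X9] = [4, 5, 8]
r6 m[φ0→X7] = [25920, 13824, 41472]
r6 m[φ1→X9] = [280, 576, 576]
r6 m[φ1→X8] = [576, 504, 360]
r6 m[φ2→X8] = [9, 8, 9]
r6 m[φ2→X5] = [21168, 41472, 41472]
r6 m[φ3→X8] = [8, 7, 6]
r6 m[φ3→X3] = [41472, 41472, 41472]
r6 m[φ4→X9] = [6, 6, 9]
r6 m[φ4→X11] = [36864, 41472, 13824]
r6 m[X9→φ0] = [1680, 3456, 5184]
r6 m[X9→φ1] = [24, 30, 72]
r6 m[X9→φ4] = [1120, 2880, 4608]
r6 m[X8→φ1] = [72, 56, 54]
r6 m[X8→φ2] = [4608, 3528, 2160]
r6 m[X8→φ3] = [5184, 4032, 3240]
r6 m[X7→φ0] = [1, 1, 1]
r6 m[X11→φ4] = [1, 1, 1]
r6 m[X3→φ3] = [1, 1, 1]
r6 m[X5→φ2] = [1, 1, 1]
fixed point reached at round 6
traceback from X9: (X9=2, X8=0, X7=2, X11=1, X3=0, X5=1), score=41472

assignment: (X9=2, X8=0, X7=2, X11=1, X3=0, X5=1); score = 41472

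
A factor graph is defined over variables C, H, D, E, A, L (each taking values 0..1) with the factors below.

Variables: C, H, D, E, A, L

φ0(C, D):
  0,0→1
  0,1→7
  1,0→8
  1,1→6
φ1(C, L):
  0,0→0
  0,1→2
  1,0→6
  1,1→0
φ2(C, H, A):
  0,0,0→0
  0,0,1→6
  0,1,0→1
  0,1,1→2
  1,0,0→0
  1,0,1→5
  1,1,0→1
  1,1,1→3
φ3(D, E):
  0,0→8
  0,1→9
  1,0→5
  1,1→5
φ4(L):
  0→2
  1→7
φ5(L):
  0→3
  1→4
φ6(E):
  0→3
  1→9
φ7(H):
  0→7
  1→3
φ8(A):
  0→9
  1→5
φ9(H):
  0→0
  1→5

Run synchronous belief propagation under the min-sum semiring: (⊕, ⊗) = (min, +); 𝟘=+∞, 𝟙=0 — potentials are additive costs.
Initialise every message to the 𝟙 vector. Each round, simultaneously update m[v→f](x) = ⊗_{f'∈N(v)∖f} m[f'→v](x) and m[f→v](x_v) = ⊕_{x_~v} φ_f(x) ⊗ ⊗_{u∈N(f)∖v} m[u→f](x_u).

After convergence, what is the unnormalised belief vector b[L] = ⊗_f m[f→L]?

init: all messages = 𝟙 over 2 values
r1 m[φ0→C] = [1, 6]
r1 m[φ0→D] = [1, 6]
r1 m[φ1→C] = [0, 0]
r1 m[φ1→L] = [0, 0]
r1 m[φ2→C] = [0, 0]
r1 m[φ2→H] = [0, 1]
r1 m[φ2→A] = [0, 2]
r1 m[φ3→D] = [8, 5]
r1 m[φ3→E] = [5, 5]
r1 m[φ4→L] = [2, 7]
r1 m[φ5→L] = [3, 4]
r1 m[φ6→E] = [3, 9]
r1 m[φ7→H] = [7, 3]
r1 m[φ8→A] = [9, 5]
r1 m[φ9→H] = [0, 5]
r1 m[C→φ0] = [0, 0]
r1 m[C→φ1] = [0, 0]
r1 m[C→φ2] = [0, 0]
r1 m[H→φ2] = [0, 0]
r1 m[H→φ7] = [0, 0]
r1 m[H→φ9] = [0, 0]
r1 m[D→φ0] = [0, 0]
r1 m[D→φ3] = [0, 0]
r1 m[E→φ3] = [0, 0]
r1 m[E→φ6] = [0, 0]
r1 m[A→φ2] = [0, 0]
r1 m[A→φ8] = [0, 0]
r1 m[L→φ1] = [0, 0]
r1 m[L→φ4] = [0, 0]
r1 m[L→φ5] = [0, 0]
r2 m[φ0→C] = [1, 6]
r2 m[φ0→D] = [1, 6]
r2 m[φ1→C] = [0, 0]
r2 m[φ1→L] = [0, 0]
r2 m[φ2→C] = [0, 0]
r2 m[φ2→H] = [0, 1]
r2 m[φ2→A] = [0, 2]
r2 m[φ3→D] = [8, 5]
r2 m[φ3→E] = [5, 5]
r2 m[φ4→L] = [2, 7]
r2 m[φ5→L] = [3, 4]
r2 m[φ6→E] = [3, 9]
r2 m[φ7→H] = [7, 3]
r2 m[φ8→A] = [9, 5]
r2 m[φ9→H] = [0, 5]
r2 m[C→φ0] = [0, 0]
r2 m[C→φ1] = [1, 6]
r2 m[C→φ2] = [1, 6]
r2 m[H→φ2] = [7, 8]
r2 m[H→φ7] = [0, 6]
r2 m[H→φ9] = [7, 4]
r2 m[D→φ0] = [8, 5]
r2 m[D→φ3] = [1, 6]
r2 m[E→φ3] = [3, 9]
r2 m[E→φ6] = [5, 5]
r2 m[A→φ2] = [9, 5]
r2 m[A→φ8] = [0, 2]
r2 m[L→φ1] = [5, 11]
r2 m[L→φ4] = [3, 4]
r2 m[L→φ5] = [2, 7]
r3 m[φ0→C] = [9, 11]
r3 m[φ0→D] = [1, 6]
r3 m[φ1→C] = [5, 11]
r3 m[φ1→L] = [1, 3]
r3 m[φ2→C] = [15, 16]
r3 m[φ2→H] = [10, 8]
r3 m[φ2→A] = [8, 11]
r3 m[φ3→D] = [11, 8]
r3 m[φ3→E] = [9, 10]
r3 m[φ4→L] = [2, 7]
r3 m[φ5→L] = [3, 4]
r3 m[φ6→E] = [3, 9]
r3 m[φ7→H] = [7, 3]
r3 m[φ8→A] = [9, 5]
r3 m[φ9→H] = [0, 5]
r3 m[C→φ0] = [0, 0]
r3 m[C→φ1] = [1, 6]
r3 m[C→φ2] = [1, 6]
r3 m[H→φ2] = [7, 8]
r3 m[H→φ7] = [0, 6]
r3 m[H→φ9] = [7, 4]
r3 m[D→φ0] = [8, 5]
r3 m[D→φ3] = [1, 6]
r3 m[E→φ3] = [3, 9]
r3 m[E→φ6] = [5, 5]
r3 m[A→φ2] = [9, 5]
r3 m[A→φ8] = [0, 2]
r3 m[L→φ1] = [5, 11]
r3 m[L→φ4] = [3, 4]
r3 m[L→φ5] = [2, 7]
r4 m[φ0→C] = [9, 11]
r4 m[φ0→D] = [1, 6]
r4 m[φ1→C] = [5, 11]
r4 m[φ1→L] = [1, 3]
r4 m[φ2→C] = [15, 16]
r4 m[φ2→H] = [10, 8]
r4 m[φ2→A] = [8, 11]
r4 m[φ3→D] = [11, 8]
r4 m[φ3→E] = [9, 10]
r4 m[φ4→L] = [2, 7]
r4 m[φ5→L] = [3, 4]
r4 m[φ6→E] = [3, 9]
r4 m[φ7→H] = [7, 3]
r4 m[φ8→A] = [9, 5]
r4 m[φ9→H] = [0, 5]
r4 m[C→φ0] = [20, 27]
r4 m[C→φ1] = [24, 27]
r4 m[C→φ2] = [14, 22]
r4 m[H→φ2] = [7, 8]
r4 m[H→φ7] = [10, 13]
r4 m[H→φ9] = [17, 11]
r4 m[D→φ0] = [11, 8]
r4 m[D→φ3] = [1, 6]
r4 m[E→φ3] = [3, 9]
r4 m[E→φ6] = [9, 10]
r4 m[A→φ2] = [9, 5]
r4 m[A→φ8] = [8, 11]
r4 m[L→φ1] = [5, 11]
r4 m[L→φ4] = [4, 7]
r4 m[L→φ5] = [3, 10]
r5 m[φ0→C] = [12, 14]
r5 m[φ0→D] = [21, 27]
r5 m[φ1→C] = [5, 11]
r5 m[φ1→L] = [24, 26]
r5 m[φ2→C] = [15, 16]
r5 m[φ2→H] = [23, 21]
r5 m[φ2→A] = [21, 24]
r5 m[φ3→D] = [11, 8]
r5 m[φ3→E] = [9, 10]
r5 m[φ4→L] = [2, 7]
r5 m[φ5→L] = [3, 4]
r5 m[φ6→E] = [3, 9]
r5 m[φ7→H] = [7, 3]
r5 m[φ8→A] = [9, 5]
r5 m[φ9→H] = [0, 5]
r5 m[C→φ0] = [20, 27]
r5 m[C→φ1] = [24, 27]
r5 m[C→φ2] = [14, 22]
r5 m[H→φ2] = [7, 8]
r5 m[H→φ7] = [10, 13]
r5 m[H→φ9] = [17, 11]
r5 m[D→φ0] = [11, 8]
r5 m[D→φ3] = [1, 6]
r5 m[E→φ3] = [3, 9]
r5 m[E→φ6] = [9, 10]
r5 m[A→φ2] = [9, 5]
r5 m[A→φ8] = [8, 11]
r5 m[L→φ1] = [5, 11]
r5 m[L→φ4] = [4, 7]
r5 m[L→φ5] = [3, 10]
r6 m[φ0→C] = [12, 14]
r6 m[φ0→D] = [21, 27]
r6 m[φ1→C] = [5, 11]
r6 m[φ1→L] = [24, 26]
r6 m[φ2→C] = [15, 16]
r6 m[φ2→H] = [23, 21]
r6 m[φ2→A] = [21, 24]
r6 m[φ3→D] = [11, 8]
r6 m[φ3→E] = [9, 10]
r6 m[φ4→L] = [2, 7]
r6 m[φ5→L] = [3, 4]
r6 m[φ6→E] = [3, 9]
r6 m[φ7→H] = [7, 3]
r6 m[φ8→A] = [9, 5]
r6 m[φ9→H] = [0, 5]
r6 m[C→φ0] = [20, 27]
r6 m[C→φ1] = [27, 30]
r6 m[C→φ2] = [17, 25]
r6 m[H→φ2] = [7, 8]
r6 m[H→φ7] = [23, 26]
r6 m[H→φ9] = [30, 24]
r6 m[D→φ0] = [11, 8]
r6 m[D→φ3] = [21, 27]
r6 m[E→φ3] = [3, 9]
r6 m[E→φ6] = [9, 10]
r6 m[A→φ2] = [9, 5]
r6 m[A→φ8] = [21, 24]
r6 m[L→φ1] = [5, 11]
r6 m[L→φ4] = [27, 30]
r6 m[L→φ5] = [26, 33]
r7 m[φ0→C] = [12, 14]
r7 m[φ0→D] = [21, 27]
r7 m[φ1→C] = [5, 11]
r7 m[φ1→L] = [27, 29]
r7 m[φ2→C] = [15, 16]
r7 m[φ2→H] = [26, 24]
r7 m[φ2→A] = [24, 27]
r7 m[φ3→D] = [11, 8]
r7 m[φ3→E] = [29, 30]
r7 m[φ4→L] = [2, 7]
r7 m[φ5→L] = [3, 4]
r7 m[φ6→E] = [3, 9]
r7 m[φ7→H] = [7, 3]
r7 m[φ8→A] = [9, 5]
r7 m[φ9→H] = [0, 5]
r7 m[C→φ0] = [20, 27]
r7 m[C→φ1] = [27, 30]
r7 m[C→φ2] = [17, 25]
r7 m[H→φ2] = [7, 8]
r7 m[H→φ7] = [23, 26]
r7 m[H→φ9] = [30, 24]
r7 m[D→φ0] = [11, 8]
r7 m[D→φ3] = [21, 27]
r7 m[E→φ3] = [3, 9]
r7 m[E→φ6] = [9, 10]
r7 m[A→φ2] = [9, 5]
r7 m[A→φ8] = [21, 24]
r7 m[L→φ1] = [5, 11]
r7 m[L→φ4] = [27, 30]
r7 m[L→φ5] = [26, 33]
r8 m[φ0→C] = [12, 14]
r8 m[φ0→D] = [21, 27]
r8 m[φ1→C] = [5, 11]
r8 m[φ1→L] = [27, 29]
r8 m[φ2→C] = [15, 16]
r8 m[φ2→H] = [26, 24]
r8 m[φ2→A] = [24, 27]
r8 m[φ3→D] = [11, 8]
r8 m[φ3→E] = [29, 30]
r8 m[φ4→L] = [2, 7]
r8 m[φ5→L] = [3, 4]
r8 m[φ6→E] = [3, 9]
r8 m[φ7→H] = [7, 3]
r8 m[φ8→A] = [9, 5]
r8 m[φ9→H] = [0, 5]
r8 m[C→φ0] = [20, 27]
r8 m[C→φ1] = [27, 30]
r8 m[C→φ2] = [17, 25]
r8 m[H→φ2] = [7, 8]
r8 m[H→φ7] = [26, 29]
r8 m[H→φ9] = [33, 27]
r8 m[D→φ0] = [11, 8]
r8 m[D→φ3] = [21, 27]
r8 m[E→φ3] = [3, 9]
r8 m[E→φ6] = [29, 30]
r8 m[A→φ2] = [9, 5]
r8 m[A→φ8] = [24, 27]
r8 m[L→φ1] = [5, 11]
r8 m[L→φ4] = [30, 33]
r8 m[L→φ5] = [29, 36]
r9 m[φ0→C] = [12, 14]
r9 m[φ0→D] = [21, 27]
r9 m[φ1→C] = [5, 11]
r9 m[φ1→L] = [27, 29]
r9 m[φ2→C] = [15, 16]
r9 m[φ2→H] = [26, 24]
r9 m[φ2→A] = [24, 27]
r9 m[φ3→D] = [11, 8]
r9 m[φ3→E] = [29, 30]
r9 m[φ4→L] = [2, 7]
r9 m[φ5→L] = [3, 4]
r9 m[φ6→E] = [3, 9]
r9 m[φ7→H] = [7, 3]
r9 m[φ8→A] = [9, 5]
r9 m[φ9→H] = [0, 5]
r9 m[C→φ0] = [20, 27]
r9 m[C→φ1] = [27, 30]
r9 m[C→φ2] = [17, 25]
r9 m[H→φ2] = [7, 8]
r9 m[H→φ7] = [26, 29]
r9 m[H→φ9] = [33, 27]
r9 m[D→φ0] = [11, 8]
r9 m[D→φ3] = [21, 27]
r9 m[E→φ3] = [3, 9]
r9 m[E→φ6] = [29, 30]
r9 m[A→φ2] = [9, 5]
r9 m[A→φ8] = [24, 27]
r9 m[L→φ1] = [5, 11]
r9 m[L→φ4] = [30, 33]
r9 m[L→φ5] = [29, 36]
fixed point reached at round 9
b[L] = ⊗ incoming = [32, 40]

b[L] = [32, 40]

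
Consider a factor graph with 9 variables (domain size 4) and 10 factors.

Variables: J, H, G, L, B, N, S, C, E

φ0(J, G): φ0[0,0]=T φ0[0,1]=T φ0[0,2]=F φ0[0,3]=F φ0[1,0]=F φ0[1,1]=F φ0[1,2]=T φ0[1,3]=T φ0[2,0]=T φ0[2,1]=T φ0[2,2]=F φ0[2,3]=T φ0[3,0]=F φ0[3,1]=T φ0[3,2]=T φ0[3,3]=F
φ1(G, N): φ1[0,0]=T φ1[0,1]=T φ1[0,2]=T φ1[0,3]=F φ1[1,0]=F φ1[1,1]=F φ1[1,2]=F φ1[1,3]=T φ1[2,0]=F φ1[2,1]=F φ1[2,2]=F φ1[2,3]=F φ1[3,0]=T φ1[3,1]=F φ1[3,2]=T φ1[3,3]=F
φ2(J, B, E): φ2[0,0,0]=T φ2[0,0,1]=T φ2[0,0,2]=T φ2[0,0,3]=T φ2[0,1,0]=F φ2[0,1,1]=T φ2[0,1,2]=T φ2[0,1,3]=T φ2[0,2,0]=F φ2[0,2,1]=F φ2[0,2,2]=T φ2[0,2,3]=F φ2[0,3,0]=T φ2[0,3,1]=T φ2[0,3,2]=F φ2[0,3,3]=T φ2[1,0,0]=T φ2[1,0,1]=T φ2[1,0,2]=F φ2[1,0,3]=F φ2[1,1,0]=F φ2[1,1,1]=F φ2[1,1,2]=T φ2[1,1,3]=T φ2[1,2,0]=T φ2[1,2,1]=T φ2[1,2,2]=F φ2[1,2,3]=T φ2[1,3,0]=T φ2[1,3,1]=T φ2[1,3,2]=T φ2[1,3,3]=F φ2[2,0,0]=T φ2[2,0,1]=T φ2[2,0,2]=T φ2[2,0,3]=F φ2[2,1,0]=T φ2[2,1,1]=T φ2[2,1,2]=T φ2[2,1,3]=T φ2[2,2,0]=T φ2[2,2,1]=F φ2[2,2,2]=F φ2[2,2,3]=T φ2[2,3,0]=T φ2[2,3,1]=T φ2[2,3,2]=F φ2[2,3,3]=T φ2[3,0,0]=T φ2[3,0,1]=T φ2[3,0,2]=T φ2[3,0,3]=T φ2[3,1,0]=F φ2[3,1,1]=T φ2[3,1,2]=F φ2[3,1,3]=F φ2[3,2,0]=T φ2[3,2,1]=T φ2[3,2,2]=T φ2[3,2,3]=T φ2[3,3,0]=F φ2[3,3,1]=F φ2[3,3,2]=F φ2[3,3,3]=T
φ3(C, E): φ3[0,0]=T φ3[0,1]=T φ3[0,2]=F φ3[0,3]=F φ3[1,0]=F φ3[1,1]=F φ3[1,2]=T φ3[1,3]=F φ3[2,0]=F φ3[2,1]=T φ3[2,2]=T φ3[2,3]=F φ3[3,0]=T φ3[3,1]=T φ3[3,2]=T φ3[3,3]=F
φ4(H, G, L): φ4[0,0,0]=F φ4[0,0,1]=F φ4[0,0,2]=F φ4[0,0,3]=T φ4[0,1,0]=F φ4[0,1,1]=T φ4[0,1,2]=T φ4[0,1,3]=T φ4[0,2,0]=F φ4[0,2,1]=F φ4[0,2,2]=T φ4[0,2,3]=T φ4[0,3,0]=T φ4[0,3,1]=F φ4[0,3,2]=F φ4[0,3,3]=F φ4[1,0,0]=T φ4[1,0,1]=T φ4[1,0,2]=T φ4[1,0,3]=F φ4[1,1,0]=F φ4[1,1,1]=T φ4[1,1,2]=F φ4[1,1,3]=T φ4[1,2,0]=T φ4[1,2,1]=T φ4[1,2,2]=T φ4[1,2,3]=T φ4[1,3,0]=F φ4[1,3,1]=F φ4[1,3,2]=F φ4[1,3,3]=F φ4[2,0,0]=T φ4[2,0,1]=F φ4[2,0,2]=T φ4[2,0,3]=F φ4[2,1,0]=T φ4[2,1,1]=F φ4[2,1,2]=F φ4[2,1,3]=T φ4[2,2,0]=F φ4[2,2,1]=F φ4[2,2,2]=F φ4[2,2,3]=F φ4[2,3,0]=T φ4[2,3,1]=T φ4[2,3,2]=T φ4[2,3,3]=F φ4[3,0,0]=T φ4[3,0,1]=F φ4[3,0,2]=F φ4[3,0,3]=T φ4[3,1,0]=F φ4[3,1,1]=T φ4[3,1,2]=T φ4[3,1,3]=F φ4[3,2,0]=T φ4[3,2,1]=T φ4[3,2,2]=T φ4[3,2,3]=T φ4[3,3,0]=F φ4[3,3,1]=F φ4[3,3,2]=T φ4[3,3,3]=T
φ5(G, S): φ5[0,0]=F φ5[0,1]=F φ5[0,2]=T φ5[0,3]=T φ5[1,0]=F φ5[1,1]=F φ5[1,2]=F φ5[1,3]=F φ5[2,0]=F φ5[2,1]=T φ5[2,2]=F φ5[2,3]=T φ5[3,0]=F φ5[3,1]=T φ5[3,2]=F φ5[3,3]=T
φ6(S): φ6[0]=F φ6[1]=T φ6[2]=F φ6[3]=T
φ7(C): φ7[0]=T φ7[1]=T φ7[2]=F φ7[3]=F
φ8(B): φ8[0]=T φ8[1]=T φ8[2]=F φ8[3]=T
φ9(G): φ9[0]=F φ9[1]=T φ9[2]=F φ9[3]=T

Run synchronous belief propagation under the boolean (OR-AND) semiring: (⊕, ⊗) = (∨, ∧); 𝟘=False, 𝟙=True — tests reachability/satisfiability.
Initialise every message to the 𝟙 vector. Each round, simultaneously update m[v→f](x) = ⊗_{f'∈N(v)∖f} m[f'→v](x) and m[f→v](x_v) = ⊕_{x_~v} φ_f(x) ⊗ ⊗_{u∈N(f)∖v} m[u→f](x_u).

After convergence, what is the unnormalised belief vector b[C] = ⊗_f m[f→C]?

init: all messages = 𝟙 over 4 values
r1 m[φ0→J] = [T, T, T, T]
r1 m[φ0→G] = [T, T, T, T]
r1 m[φ1→G] = [T, T, F, T]
r1 m[φ1→N] = [T, T, T, T]
r1 m[φ2→J] = [T, T, T, T]
r1 m[φ2→B] = [T, T, T, T]
r1 m[φ2→E] = [T, T, T, T]
r1 m[φ3→C] = [T, T, T, T]
r1 m[φ3→E] = [T, T, T, F]
r1 m[φ4→H] = [T, T, T, T]
r1 m[φ4→G] = [T, T, T, T]
r1 m[φ4→L] = [T, T, T, T]
r1 m[φ5→G] = [T, F, T, T]
r1 m[φ5→S] = [F, T, T, T]
r1 m[φ6→S] = [F, T, F, T]
r1 m[φ7→C] = [T, T, F, F]
r1 m[φ8→B] = [T, T, F, T]
r1 m[φ9→G] = [F, T, F, T]
r1 m[J→φ0] = [T, T, T, T]
r1 m[J→φ2] = [T, T, T, T]
r1 m[H→φ4] = [T, T, T, T]
r1 m[G→φ0] = [T, T, T, T]
r1 m[G→φ1] = [T, T, T, T]
r1 m[G→φ4] = [T, T, T, T]
r1 m[G→φ5] = [T, T, T, T]
r1 m[G→φ9] = [T, T, T, T]
r1 m[L→φ4] = [T, T, T, T]
r1 m[B→φ2] = [T, T, T, T]
r1 m[B→φ8] = [T, T, T, T]
r1 m[N→φ1] = [T, T, T, T]
r1 m[S→φ5] = [T, T, T, T]
r1 m[S→φ6] = [T, T, T, T]
r1 m[C→φ3] = [T, T, T, T]
r1 m[C→φ7] = [T, T, T, T]
r1 m[E→φ2] = [T, T, T, T]
r1 m[E→φ3] = [T, T, T, T]
r2 m[φ0→J] = [T, T, T, T]
r2 m[φ0→G] = [T, T, T, T]
r2 m[φ1→G] = [T, T, F, T]
r2 m[φ1→N] = [T, T, T, T]
r2 m[φ2→J] = [T, T, T, T]
r2 m[φ2→B] = [T, T, T, T]
r2 m[φ2→E] = [T, T, T, T]
r2 m[φ3→C] = [T, T, T, T]
r2 m[φ3→E] = [T, T, T, F]
r2 m[φ4→H] = [T, T, T, T]
r2 m[φ4→G] = [T, T, T, T]
r2 m[φ4→L] = [T, T, T, T]
r2 m[φ5→G] = [T, F, T, T]
r2 m[φ5→S] = [F, T, T, T]
r2 m[φ6→S] = [F, T, F, T]
r2 m[φ7→C] = [T, T, F, F]
r2 m[φ8→B] = [T, T, F, T]
r2 m[φ9→G] = [F, T, F, T]
r2 m[J→φ0] = [T, T, T, T]
r2 m[J→φ2] = [T, T, T, T]
r2 m[H→φ4] = [T, T, T, T]
r2 m[G→φ0] = [F, F, F, T]
r2 m[G→φ1] = [F, F, F, T]
r2 m[G→φ4] = [F, F, F, T]
r2 m[G→φ5] = [F, T, F, T]
r2 m[G→φ9] = [T, F, F, T]
r2 m[L→φ4] = [T, T, T, T]
r2 m[B→φ2] = [T, T, F, T]
r2 m[B→φ8] = [T, T, T, T]
r2 m[N→φ1] = [T, T, T, T]
r2 m[S→φ5] = [F, T, F, T]
r2 m[S→φ6] = [F, T, T, T]
r2 m[C→φ3] = [T, T, F, F]
r2 m[C→φ7] = [T, T, T, T]
r2 m[E→φ2] = [T, T, T, F]
r2 m[E→φ3] = [T, T, T, T]
r3 m[φ0→J] = [F, T, T, F]
r3 m[φ0→G] = [T, T, T, T]
r3 m[φ1→G] = [T, T, F, T]
r3 m[φ1→N] = [T, F, T, F]
r3 m[φ2→J] = [T, T, T, T]
r3 m[φ2→B] = [T, T, T, T]
r3 m[φ2→E] = [T, T, T, T]
r3 m[φ3→C] = [T, T, T, T]
r3 m[φ3→E] = [T, T, T, F]
r3 m[φ4→H] = [T, F, T, T]
r3 m[φ4→G] = [T, T, T, T]
r3 m[φ4→L] = [T, T, T, T]
r3 m[φ5→G] = [T, F, T, T]
r3 m[φ5→S] = [F, T, F, T]
r3 m[φ6→S] = [F, T, F, T]
r3 m[φ7→C] = [T, T, F, F]
r3 m[φ8→B] = [T, T, F, T]
r3 m[φ9→G] = [F, T, F, T]
r3 m[J→φ0] = [T, T, T, T]
r3 m[J→φ2] = [T, T, T, T]
r3 m[H→φ4] = [T, T, T, T]
r3 m[G→φ0] = [F, F, F, T]
r3 m[G→φ1] = [F, F, F, T]
r3 m[G→φ4] = [F, F, F, T]
r3 m[G→φ5] = [F, T, F, T]
r3 m[G→φ9] = [T, F, F, T]
r3 m[L→φ4] = [T, T, T, T]
r3 m[B→φ2] = [T, T, F, T]
r3 m[B→φ8] = [T, T, T, T]
r3 m[N→φ1] = [T, T, T, T]
r3 m[S→φ5] = [F, T, F, T]
r3 m[S→φ6] = [F, T, T, T]
r3 m[C→φ3] = [T, T, F, F]
r3 m[C→φ7] = [T, T, T, T]
r3 m[E→φ2] = [T, T, T, F]
r3 m[E→φ3] = [T, T, T, T]
r4 m[φ0→J] = [F, T, T, F]
r4 m[φ0→G] = [T, T, T, T]
r4 m[φ1→G] = [T, T, F, T]
r4 m[φ1→N] = [T, F, T, F]
r4 m[φ2→J] = [T, T, T, T]
r4 m[φ2→B] = [T, T, T, T]
r4 m[φ2→E] = [T, T, T, T]
r4 m[φ3→C] = [T, T, T, T]
r4 m[φ3→E] = [T, T, T, F]
r4 m[φ4→H] = [T, F, T, T]
r4 m[φ4→G] = [T, T, T, T]
r4 m[φ4→L] = [T, T, T, T]
r4 m[φ5→G] = [T, F, T, T]
r4 m[φ5→S] = [F, T, F, T]
r4 m[φ6→S] = [F, T, F, T]
r4 m[φ7→C] = [T, T, F, F]
r4 m[φ8→B] = [T, T, F, T]
r4 m[φ9→G] = [F, T, F, T]
r4 m[J→φ0] = [T, T, T, T]
r4 m[J→φ2] = [F, T, T, F]
r4 m[H→φ4] = [T, T, T, T]
r4 m[G→φ0] = [F, F, F, T]
r4 m[G→φ1] = [F, F, F, T]
r4 m[G→φ4] = [F, F, F, T]
r4 m[G→φ5] = [F, T, F, T]
r4 m[G→φ9] = [T, F, F, T]
r4 m[L→φ4] = [T, T, T, T]
r4 m[B→φ2] = [T, T, F, T]
r4 m[B→φ8] = [T, T, T, T]
r4 m[N→φ1] = [T, T, T, T]
r4 m[S→φ5] = [F, T, F, T]
r4 m[S→φ6] = [F, T, F, T]
r4 m[C→φ3] = [T, T, F, F]
r4 m[C→φ7] = [T, T, T, T]
r4 m[E→φ2] = [T, T, T, F]
r4 m[E→φ3] = [T, T, T, T]
r5 m[φ0→J] = [F, T, T, F]
r5 m[φ0→G] = [T, T, T, T]
r5 m[φ1→G] = [T, T, F, T]
r5 m[φ1→N] = [T, F, T, F]
r5 m[φ2→J] = [T, T, T, T]
r5 m[φ2→B] = [T, T, T, T]
r5 m[φ2→E] = [T, T, T, T]
r5 m[φ3→C] = [T, T, T, T]
r5 m[φ3→E] = [T, T, T, F]
r5 m[φ4→H] = [T, F, T, T]
r5 m[φ4→G] = [T, T, T, T]
r5 m[φ4→L] = [T, T, T, T]
r5 m[φ5→G] = [T, F, T, T]
r5 m[φ5→S] = [F, T, F, T]
r5 m[φ6→S] = [F, T, F, T]
r5 m[φ7→C] = [T, T, F, F]
r5 m[φ8→B] = [T, T, F, T]
r5 m[φ9→G] = [F, T, F, T]
r5 m[J→φ0] = [T, T, T, T]
r5 m[J→φ2] = [F, T, T, F]
r5 m[H→φ4] = [T, T, T, T]
r5 m[G→φ0] = [F, F, F, T]
r5 m[G→φ1] = [F, F, F, T]
r5 m[G→φ4] = [F, F, F, T]
r5 m[G→φ5] = [F, T, F, T]
r5 m[G→φ9] = [T, F, F, T]
r5 m[L→φ4] = [T, T, T, T]
r5 m[B→φ2] = [T, T, F, T]
r5 m[B→φ8] = [T, T, T, T]
r5 m[N→φ1] = [T, T, T, T]
r5 m[S→φ5] = [F, T, F, T]
r5 m[S→φ6] = [F, T, F, T]
r5 m[C→φ3] = [T, T, F, F]
r5 m[C→φ7] = [T, T, T, T]
r5 m[E→φ2] = [T, T, T, F]
r5 m[E→φ3] = [T, T, T, T]
fixed point reached at round 5
b[C] = ⊗ incoming = [T, T, F, F]

b[C] = [T, T, F, F]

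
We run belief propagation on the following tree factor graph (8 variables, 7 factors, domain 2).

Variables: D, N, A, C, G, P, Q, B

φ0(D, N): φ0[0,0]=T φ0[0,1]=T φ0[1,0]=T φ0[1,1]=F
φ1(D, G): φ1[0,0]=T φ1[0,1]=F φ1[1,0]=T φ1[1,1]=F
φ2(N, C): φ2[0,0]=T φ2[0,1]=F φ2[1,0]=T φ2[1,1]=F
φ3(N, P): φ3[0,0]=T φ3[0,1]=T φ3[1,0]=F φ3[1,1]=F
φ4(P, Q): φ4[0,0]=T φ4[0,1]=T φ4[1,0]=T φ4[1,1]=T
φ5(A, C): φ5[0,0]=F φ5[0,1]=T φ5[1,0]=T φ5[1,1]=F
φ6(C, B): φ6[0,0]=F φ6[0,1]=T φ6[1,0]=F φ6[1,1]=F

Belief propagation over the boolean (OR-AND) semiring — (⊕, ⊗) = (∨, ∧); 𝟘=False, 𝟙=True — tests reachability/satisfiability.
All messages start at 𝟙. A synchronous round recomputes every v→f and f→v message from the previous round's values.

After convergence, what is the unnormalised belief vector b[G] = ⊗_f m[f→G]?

b[G] = [T, F]

init: all messages = 𝟙 over 2 values
r1 m[φ0→D] = [T, T]
r1 m[φ0→N] = [T, T]
r1 m[φ1→D] = [T, T]
r1 m[φ1→G] = [T, F]
r1 m[φ2→N] = [T, T]
r1 m[φ2→C] = [T, F]
r1 m[φ3→N] = [T, F]
r1 m[φ3→P] = [T, T]
r1 m[φ4→P] = [T, T]
r1 m[φ4→Q] = [T, T]
r1 m[φ5→A] = [T, T]
r1 m[φ5→C] = [T, T]
r1 m[φ6→C] = [T, F]
r1 m[φ6→B] = [F, T]
r1 m[D→φ0] = [T, T]
r1 m[D→φ1] = [T, T]
r1 m[N→φ0] = [T, T]
r1 m[N→φ2] = [T, T]
r1 m[N→φ3] = [T, T]
r1 m[A→φ5] = [T, T]
r1 m[C→φ2] = [T, T]
r1 m[C→φ5] = [T, T]
r1 m[C→φ6] = [T, T]
r1 m[G→φ1] = [T, T]
r1 m[P→φ3] = [T, T]
r1 m[P→φ4] = [T, T]
r1 m[Q→φ4] = [T, T]
r1 m[B→φ6] = [T, T]
r2 m[φ0→D] = [T, T]
r2 m[φ0→N] = [T, T]
r2 m[φ1→D] = [T, T]
r2 m[φ1→G] = [T, F]
r2 m[φ2→N] = [T, T]
r2 m[φ2→C] = [T, F]
r2 m[φ3→N] = [T, F]
r2 m[φ3→P] = [T, T]
r2 m[φ4→P] = [T, T]
r2 m[φ4→Q] = [T, T]
r2 m[φ5→A] = [T, T]
r2 m[φ5→C] = [T, T]
r2 m[φ6→C] = [T, F]
r2 m[φ6→B] = [F, T]
r2 m[D→φ0] = [T, T]
r2 m[D→φ1] = [T, T]
r2 m[N→φ0] = [T, F]
r2 m[N→φ2] = [T, F]
r2 m[N→φ3] = [T, T]
r2 m[A→φ5] = [T, T]
r2 m[C→φ2] = [T, F]
r2 m[C→φ5] = [T, F]
r2 m[C→φ6] = [T, F]
r2 m[G→φ1] = [T, T]
r2 m[P→φ3] = [T, T]
r2 m[P→φ4] = [T, T]
r2 m[Q→φ4] = [T, T]
r2 m[B→φ6] = [T, T]
r3 m[φ0→D] = [T, T]
r3 m[φ0→N] = [T, T]
r3 m[φ1→D] = [T, T]
r3 m[φ1→G] = [T, F]
r3 m[φ2→N] = [T, T]
r3 m[φ2→C] = [T, F]
r3 m[φ3→N] = [T, F]
r3 m[φ3→P] = [T, T]
r3 m[φ4→P] = [T, T]
r3 m[φ4→Q] = [T, T]
r3 m[φ5→A] = [F, T]
r3 m[φ5→C] = [T, T]
r3 m[φ6→C] = [T, F]
r3 m[φ6→B] = [F, T]
r3 m[D→φ0] = [T, T]
r3 m[D→φ1] = [T, T]
r3 m[N→φ0] = [T, F]
r3 m[N→φ2] = [T, F]
r3 m[N→φ3] = [T, T]
r3 m[A→φ5] = [T, T]
r3 m[C→φ2] = [T, F]
r3 m[C→φ5] = [T, F]
r3 m[C→φ6] = [T, F]
r3 m[G→φ1] = [T, T]
r3 m[P→φ3] = [T, T]
r3 m[P→φ4] = [T, T]
r3 m[Q→φ4] = [T, T]
r3 m[B→φ6] = [T, T]
r4 m[φ0→D] = [T, T]
r4 m[φ0→N] = [T, T]
r4 m[φ1→D] = [T, T]
r4 m[φ1→G] = [T, F]
r4 m[φ2→N] = [T, T]
r4 m[φ2→C] = [T, F]
r4 m[φ3→N] = [T, F]
r4 m[φ3→P] = [T, T]
r4 m[φ4→P] = [T, T]
r4 m[φ4→Q] = [T, T]
r4 m[φ5→A] = [F, T]
r4 m[φ5→C] = [T, T]
r4 m[φ6→C] = [T, F]
r4 m[φ6→B] = [F, T]
r4 m[D→φ0] = [T, T]
r4 m[D→φ1] = [T, T]
r4 m[N→φ0] = [T, F]
r4 m[N→φ2] = [T, F]
r4 m[N→φ3] = [T, T]
r4 m[A→φ5] = [T, T]
r4 m[C→φ2] = [T, F]
r4 m[C→φ5] = [T, F]
r4 m[C→φ6] = [T, F]
r4 m[G→φ1] = [T, T]
r4 m[P→φ3] = [T, T]
r4 m[P→φ4] = [T, T]
r4 m[Q→φ4] = [T, T]
r4 m[B→φ6] = [T, T]
fixed point reached at round 4
b[G] = ⊗ incoming = [T, F]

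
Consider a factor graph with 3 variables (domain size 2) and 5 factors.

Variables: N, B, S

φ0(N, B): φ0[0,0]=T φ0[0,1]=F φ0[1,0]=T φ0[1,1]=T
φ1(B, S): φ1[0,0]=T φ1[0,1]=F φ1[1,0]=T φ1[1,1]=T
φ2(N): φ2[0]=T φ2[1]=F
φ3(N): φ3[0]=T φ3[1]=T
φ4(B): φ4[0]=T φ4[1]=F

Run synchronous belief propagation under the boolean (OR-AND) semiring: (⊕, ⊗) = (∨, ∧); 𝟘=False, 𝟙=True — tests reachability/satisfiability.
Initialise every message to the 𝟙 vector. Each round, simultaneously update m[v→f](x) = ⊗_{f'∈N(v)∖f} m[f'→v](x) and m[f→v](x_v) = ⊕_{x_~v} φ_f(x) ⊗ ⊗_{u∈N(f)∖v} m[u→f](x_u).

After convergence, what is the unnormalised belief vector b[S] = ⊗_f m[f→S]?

b[S] = [T, F]

init: all messages = 𝟙 over 2 values
r1 m[φ0→N] = [T, T]
r1 m[φ0→B] = [T, T]
r1 m[φ1→B] = [T, T]
r1 m[φ1→S] = [T, T]
r1 m[φ2→N] = [T, F]
r1 m[φ3→N] = [T, T]
r1 m[φ4→B] = [T, F]
r1 m[N→φ0] = [T, T]
r1 m[N→φ2] = [T, T]
r1 m[N→φ3] = [T, T]
r1 m[B→φ0] = [T, T]
r1 m[B→φ1] = [T, T]
r1 m[B→φ4] = [T, T]
r1 m[S→φ1] = [T, T]
r2 m[φ0→N] = [T, T]
r2 m[φ0→B] = [T, T]
r2 m[φ1→B] = [T, T]
r2 m[φ1→S] = [T, T]
r2 m[φ2→N] = [T, F]
r2 m[φ3→N] = [T, T]
r2 m[φ4→B] = [T, F]
r2 m[N→φ0] = [T, F]
r2 m[N→φ2] = [T, T]
r2 m[N→φ3] = [T, F]
r2 m[B→φ0] = [T, F]
r2 m[B→φ1] = [T, F]
r2 m[B→φ4] = [T, T]
r2 m[S→φ1] = [T, T]
r3 m[φ0→N] = [T, T]
r3 m[φ0→B] = [T, F]
r3 m[φ1→B] = [T, T]
r3 m[φ1→S] = [T, F]
r3 m[φ2→N] = [T, F]
r3 m[φ3→N] = [T, T]
r3 m[φ4→B] = [T, F]
r3 m[N→φ0] = [T, F]
r3 m[N→φ2] = [T, T]
r3 m[N→φ3] = [T, F]
r3 m[B→φ0] = [T, F]
r3 m[B→φ1] = [T, F]
r3 m[B→φ4] = [T, T]
r3 m[S→φ1] = [T, T]
r4 m[φ0→N] = [T, T]
r4 m[φ0→B] = [T, F]
r4 m[φ1→B] = [T, T]
r4 m[φ1→S] = [T, F]
r4 m[φ2→N] = [T, F]
r4 m[φ3→N] = [T, T]
r4 m[φ4→B] = [T, F]
r4 m[N→φ0] = [T, F]
r4 m[N→φ2] = [T, T]
r4 m[N→φ3] = [T, F]
r4 m[B→φ0] = [T, F]
r4 m[B→φ1] = [T, F]
r4 m[B→φ4] = [T, F]
r4 m[S→φ1] = [T, T]
r5 m[φ0→N] = [T, T]
r5 m[φ0→B] = [T, F]
r5 m[φ1→B] = [T, T]
r5 m[φ1→S] = [T, F]
r5 m[φ2→N] = [T, F]
r5 m[φ3→N] = [T, T]
r5 m[φ4→B] = [T, F]
r5 m[N→φ0] = [T, F]
r5 m[N→φ2] = [T, T]
r5 m[N→φ3] = [T, F]
r5 m[B→φ0] = [T, F]
r5 m[B→φ1] = [T, F]
r5 m[B→φ4] = [T, F]
r5 m[S→φ1] = [T, T]
fixed point reached at round 5
b[S] = ⊗ incoming = [T, F]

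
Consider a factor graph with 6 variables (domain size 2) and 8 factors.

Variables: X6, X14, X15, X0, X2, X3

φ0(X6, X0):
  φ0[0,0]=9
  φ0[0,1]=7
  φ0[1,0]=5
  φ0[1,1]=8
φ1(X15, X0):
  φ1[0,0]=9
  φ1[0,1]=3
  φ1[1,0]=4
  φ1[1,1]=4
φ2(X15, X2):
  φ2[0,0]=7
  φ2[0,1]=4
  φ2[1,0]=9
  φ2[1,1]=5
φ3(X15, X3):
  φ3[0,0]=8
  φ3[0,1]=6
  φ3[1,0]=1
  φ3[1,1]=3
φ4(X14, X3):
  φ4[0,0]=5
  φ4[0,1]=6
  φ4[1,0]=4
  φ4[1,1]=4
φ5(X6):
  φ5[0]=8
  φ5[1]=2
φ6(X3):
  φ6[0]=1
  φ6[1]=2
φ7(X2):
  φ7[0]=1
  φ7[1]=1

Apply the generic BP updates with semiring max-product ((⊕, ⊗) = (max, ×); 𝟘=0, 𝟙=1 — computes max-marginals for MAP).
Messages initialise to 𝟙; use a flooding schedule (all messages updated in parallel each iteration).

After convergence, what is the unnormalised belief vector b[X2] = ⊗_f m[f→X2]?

init: all messages = 𝟙 over 2 values
r1 m[φ0→X6] = [9, 8]
r1 m[φ0→X0] = [9, 8]
r1 m[φ1→X15] = [9, 4]
r1 m[φ1→X0] = [9, 4]
r1 m[φ2→X15] = [7, 9]
r1 m[φ2→X2] = [9, 5]
r1 m[φ3→X15] = [8, 3]
r1 m[φ3→X3] = [8, 6]
r1 m[φ4→X14] = [6, 4]
r1 m[φ4→X3] = [5, 6]
r1 m[φ5→X6] = [8, 2]
r1 m[φ6→X3] = [1, 2]
r1 m[φ7→X2] = [1, 1]
r1 m[X6→φ0] = [1, 1]
r1 m[X6→φ5] = [1, 1]
r1 m[X14→φ4] = [1, 1]
r1 m[X15→φ1] = [1, 1]
r1 m[X15→φ2] = [1, 1]
r1 m[X15→φ3] = [1, 1]
r1 m[X0→φ0] = [1, 1]
r1 m[X0→φ1] = [1, 1]
r1 m[X2→φ2] = [1, 1]
r1 m[X2→φ7] = [1, 1]
r1 m[X3→φ3] = [1, 1]
r1 m[X3→φ4] = [1, 1]
r1 m[X3→φ6] = [1, 1]
r2 m[φ0→X6] = [9, 8]
r2 m[φ0→X0] = [9, 8]
r2 m[φ1→X15] = [9, 4]
r2 m[φ1→X0] = [9, 4]
r2 m[φ2→X15] = [7, 9]
r2 m[φ2→X2] = [9, 5]
r2 m[φ3→X15] = [8, 3]
r2 m[φ3→X3] = [8, 6]
r2 m[φ4→X14] = [6, 4]
r2 m[φ4→X3] = [5, 6]
r2 m[φ5→X6] = [8, 2]
r2 m[φ6→X3] = [1, 2]
r2 m[φ7→X2] = [1, 1]
r2 m[X6→φ0] = [8, 2]
r2 m[X6→φ5] = [9, 8]
r2 m[X14→φ4] = [1, 1]
r2 m[X15→φ1] = [56, 27]
r2 m[X15→φ2] = [72, 12]
r2 m[X15→φ3] = [63, 36]
r2 m[X0→φ0] = [9, 4]
r2 m[X0→φ1] = [9, 8]
r2 m[X2→φ2] = [1, 1]
r2 m[X2→φ7] = [9, 5]
r2 m[X3→φ3] = [5, 12]
r2 m[X3→φ4] = [8, 12]
r2 m[X3→φ6] = [40, 36]
r3 m[φ0→X6] = [81, 45]
r3 m[φ0→X0] = [72, 56]
r3 m[φ1→X15] = [81, 36]
r3 m[φ1→X0] = [504, 168]
r3 m[φ2→X15] = [7, 9]
r3 m[φ2→X2] = [504, 288]
r3 m[φ3→X15] = [72, 36]
r3 m[φ3→X3] = [504, 378]
r3 m[φ4→X14] = [72, 48]
r3 m[φ4→X3] = [5, 6]
r3 m[φ5→X6] = [8, 2]
r3 m[φ6→X3] = [1, 2]
r3 m[φ7→X2] = [1, 1]
r3 m[X6→φ0] = [8, 2]
r3 m[X6→φ5] = [9, 8]
r3 m[X14→φ4] = [1, 1]
r3 m[X15→φ1] = [56, 27]
r3 m[X15→φ2] = [72, 12]
r3 m[X15→φ3] = [63, 36]
r3 m[X0→φ0] = [9, 4]
r3 m[X0→φ1] = [9, 8]
r3 m[X2→φ2] = [1, 1]
r3 m[X2→φ7] = [9, 5]
r3 m[X3→φ3] = [5, 12]
r3 m[X3→φ4] = [8, 12]
r3 m[X3→φ6] = [40, 36]
r4 m[φ0→X6] = [81, 45]
r4 m[φ0→X0] = [72, 56]
r4 m[φ1→X15] = [81, 36]
r4 m[φ1→X0] = [504, 168]
r4 m[φ2→X15] = [7, 9]
r4 m[φ2→X2] = [504, 288]
r4 m[φ3→X15] = [72, 36]
r4 m[φ3→X3] = [504, 378]
r4 m[φ4→X14] = [72, 48]
r4 m[φ4→X3] = [5, 6]
r4 m[φ5→X6] = [8, 2]
r4 m[φ6→X3] = [1, 2]
r4 m[φ7→X2] = [1, 1]
r4 m[X6→φ0] = [8, 2]
r4 m[X6→φ5] = [81, 45]
r4 m[X14→φ4] = [1, 1]
r4 m[X15→φ1] = [504, 324]
r4 m[X15→φ2] = [5832, 1296]
r4 m[X15→φ3] = [567, 324]
r4 m[X0→φ0] = [504, 168]
r4 m[X0→φ1] = [72, 56]
r4 m[X2→φ2] = [1, 1]
r4 m[X2→φ7] = [504, 288]
r4 m[X3→φ3] = [5, 12]
r4 m[X3→φ4] = [504, 756]
r4 m[X3→φ6] = [2520, 2268]
r5 m[φ0→X6] = [4536, 2520]
r5 m[φ0→X0] = [72, 56]
r5 m[φ1→X15] = [648, 288]
r5 m[φ1→X0] = [4536, 1512]
r5 m[φ2→X15] = [7, 9]
r5 m[φ2→X2] = [40824, 23328]
r5 m[φ3→X15] = [72, 36]
r5 m[φ3→X3] = [4536, 3402]
r5 m[φ4→X14] = [4536, 3024]
r5 m[φ4→X3] = [5, 6]
r5 m[φ5→X6] = [8, 2]
r5 m[φ6→X3] = [1, 2]
r5 m[φ7→X2] = [1, 1]
r5 m[X6→φ0] = [8, 2]
r5 m[X6→φ5] = [81, 45]
r5 m[X14→φ4] = [1, 1]
r5 m[X15→φ1] = [504, 324]
r5 m[X15→φ2] = [5832, 1296]
r5 m[X15→φ3] = [567, 324]
r5 m[X0→φ0] = [504, 168]
r5 m[X0→φ1] = [72, 56]
r5 m[X2→φ2] = [1, 1]
r5 m[X2→φ7] = [504, 288]
r5 m[X3→φ3] = [5, 12]
r5 m[X3→φ4] = [504, 756]
r5 m[X3→φ6] = [2520, 2268]
r6 m[φ0→X6] = [4536, 2520]
r6 m[φ0→X0] = [72, 56]
r6 m[φ1→X15] = [648, 288]
r6 m[φ1→X0] = [4536, 1512]
r6 m[φ2→X15] = [7, 9]
r6 m[φ2→X2] = [40824, 23328]
r6 m[φ3→X15] = [72, 36]
r6 m[φ3→X3] = [4536, 3402]
r6 m[φ4→X14] = [4536, 3024]
r6 m[φ4→X3] = [5, 6]
r6 m[φ5→X6] = [8, 2]
r6 m[φ6→X3] = [1, 2]
r6 m[φ7→X2] = [1, 1]
r6 m[X6→φ0] = [8, 2]
r6 m[X6→φ5] = [4536, 2520]
r6 m[X14→φ4] = [1, 1]
r6 m[X15→φ1] = [504, 324]
r6 m[X15→φ2] = [46656, 10368]
r6 m[X15→φ3] = [4536, 2592]
r6 m[X0→φ0] = [4536, 1512]
r6 m[X0→φ1] = [72, 56]
r6 m[X2→φ2] = [1, 1]
r6 m[X2→φ7] = [40824, 23328]
r6 m[X3→φ3] = [5, 12]
r6 m[X3→φ4] = [4536, 6804]
r6 m[X3→φ6] = [22680, 20412]
r7 m[φ0→X6] = [40824, 22680]
r7 m[φ0→X0] = [72, 56]
r7 m[φ1→X15] = [648, 288]
r7 m[φ1→X0] = [4536, 1512]
r7 m[φ2→X15] = [7, 9]
r7 m[φ2→X2] = [326592, 186624]
r7 m[φ3→X15] = [72, 36]
r7 m[φ3→X3] = [36288, 27216]
r7 m[φ4→X14] = [40824, 27216]
r7 m[φ4→X3] = [5, 6]
r7 m[φ5→X6] = [8, 2]
r7 m[φ6→X3] = [1, 2]
r7 m[φ7→X2] = [1, 1]
r7 m[X6→φ0] = [8, 2]
r7 m[X6→φ5] = [4536, 2520]
r7 m[X14→φ4] = [1, 1]
r7 m[X15→φ1] = [504, 324]
r7 m[X15→φ2] = [46656, 10368]
r7 m[X15→φ3] = [4536, 2592]
r7 m[X0→φ0] = [4536, 1512]
r7 m[X0→φ1] = [72, 56]
r7 m[X2→φ2] = [1, 1]
r7 m[X2→φ7] = [40824, 23328]
r7 m[X3→φ3] = [5, 12]
r7 m[X3→φ4] = [4536, 6804]
r7 m[X3→φ6] = [22680, 20412]
r8 m[φ0→X6] = [40824, 22680]
r8 m[φ0→X0] = [72, 56]
r8 m[φ1→X15] = [648, 288]
r8 m[φ1→X0] = [4536, 1512]
r8 m[φ2→X15] = [7, 9]
r8 m[φ2→X2] = [326592, 186624]
r8 m[φ3→X15] = [72, 36]
r8 m[φ3→X3] = [36288, 27216]
r8 m[φ4→X14] = [40824, 27216]
r8 m[φ4→X3] = [5, 6]
r8 m[φ5→X6] = [8, 2]
r8 m[φ6→X3] = [1, 2]
r8 m[φ7→X2] = [1, 1]
r8 m[X6→φ0] = [8, 2]
r8 m[X6→φ5] = [40824, 22680]
r8 m[X14→φ4] = [1, 1]
r8 m[X15→φ1] = [504, 324]
r8 m[X15→φ2] = [46656, 10368]
r8 m[X15→φ3] = [4536, 2592]
r8 m[X0→φ0] = [4536, 1512]
r8 m[X0→φ1] = [72, 56]
r8 m[X2→φ2] = [1, 1]
r8 m[X2→φ7] = [326592, 186624]
r8 m[X3→φ3] = [5, 12]
r8 m[X3→φ4] = [36288, 54432]
r8 m[X3→φ6] = [181440, 163296]
r9 m[φ0→X6] = [40824, 22680]
r9 m[φ0→X0] = [72, 56]
r9 m[φ1→X15] = [648, 288]
r9 m[φ1→X0] = [4536, 1512]
r9 m[φ2→X15] = [7, 9]
r9 m[φ2→X2] = [326592, 186624]
r9 m[φ3→X15] = [72, 36]
r9 m[φ3→X3] = [36288, 27216]
r9 m[φ4→X14] = [326592, 217728]
r9 m[φ4→X3] = [5, 6]
r9 m[φ5→X6] = [8, 2]
r9 m[φ6→X3] = [1, 2]
r9 m[φ7→X2] = [1, 1]
r9 m[X6→φ0] = [8, 2]
r9 m[X6→φ5] = [40824, 22680]
r9 m[X14→φ4] = [1, 1]
r9 m[X15→φ1] = [504, 324]
r9 m[X15→φ2] = [46656, 10368]
r9 m[X15→φ3] = [4536, 2592]
r9 m[X0→φ0] = [4536, 1512]
r9 m[X0→φ1] = [72, 56]
r9 m[X2→φ2] = [1, 1]
r9 m[X2→φ7] = [326592, 186624]
r9 m[X3→φ3] = [5, 12]
r9 m[X3→φ4] = [36288, 54432]
r9 m[X3→φ6] = [181440, 163296]
r10 m[φ0→X6] = [40824, 22680]
r10 m[φ0→X0] = [72, 56]
r10 m[φ1→X15] = [648, 288]
r10 m[φ1→X0] = [4536, 1512]
r10 m[φ2→X15] = [7, 9]
r10 m[φ2→X2] = [326592, 186624]
r10 m[φ3→X15] = [72, 36]
r10 m[φ3→X3] = [36288, 27216]
r10 m[φ4→X14] = [326592, 217728]
r10 m[φ4→X3] = [5, 6]
r10 m[φ5→X6] = [8, 2]
r10 m[φ6→X3] = [1, 2]
r10 m[φ7→X2] = [1, 1]
r10 m[X6→φ0] = [8, 2]
r10 m[X6→φ5] = [40824, 22680]
r10 m[X14→φ4] = [1, 1]
r10 m[X15→φ1] = [504, 324]
r10 m[X15→φ2] = [46656, 10368]
r10 m[X15→φ3] = [4536, 2592]
r10 m[X0→φ0] = [4536, 1512]
r10 m[X0→φ1] = [72, 56]
r10 m[X2→φ2] = [1, 1]
r10 m[X2→φ7] = [326592, 186624]
r10 m[X3→φ3] = [5, 12]
r10 m[X3→φ4] = [36288, 54432]
r10 m[X3→φ6] = [181440, 163296]
fixed point reached at round 10
b[X2] = ⊗ incoming = [326592, 186624]

b[X2] = [326592, 186624]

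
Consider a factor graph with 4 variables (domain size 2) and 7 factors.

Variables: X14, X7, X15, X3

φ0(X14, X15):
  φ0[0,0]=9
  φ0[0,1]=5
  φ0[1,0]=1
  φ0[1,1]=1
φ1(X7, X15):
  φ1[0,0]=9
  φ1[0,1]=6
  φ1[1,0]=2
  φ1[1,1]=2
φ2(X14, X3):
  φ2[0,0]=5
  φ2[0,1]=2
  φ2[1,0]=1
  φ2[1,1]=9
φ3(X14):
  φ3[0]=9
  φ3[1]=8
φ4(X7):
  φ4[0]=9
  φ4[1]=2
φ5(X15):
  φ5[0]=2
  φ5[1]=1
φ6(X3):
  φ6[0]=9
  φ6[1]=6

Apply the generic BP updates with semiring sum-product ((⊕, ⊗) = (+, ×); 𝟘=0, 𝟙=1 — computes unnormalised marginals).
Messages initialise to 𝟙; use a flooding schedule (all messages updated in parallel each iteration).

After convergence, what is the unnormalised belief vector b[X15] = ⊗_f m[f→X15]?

init: all messages = 𝟙 over 2 values
r1 m[φ0→X14] = [14, 2]
r1 m[φ0→X15] = [10, 6]
r1 m[φ1→X7] = [15, 4]
r1 m[φ1→X15] = [11, 8]
r1 m[φ2→X14] = [7, 10]
r1 m[φ2→X3] = [6, 11]
r1 m[φ3→X14] = [9, 8]
r1 m[φ4→X7] = [9, 2]
r1 m[φ5→X15] = [2, 1]
r1 m[φ6→X3] = [9, 6]
r1 m[X14→φ0] = [1, 1]
r1 m[X14→φ2] = [1, 1]
r1 m[X14→φ3] = [1, 1]
r1 m[X7→φ1] = [1, 1]
r1 m[X7→φ4] = [1, 1]
r1 m[X15→φ0] = [1, 1]
r1 m[X15→φ1] = [1, 1]
r1 m[X15→φ5] = [1, 1]
r1 m[X3→φ2] = [1, 1]
r1 m[X3→φ6] = [1, 1]
r2 m[φ0→X14] = [14, 2]
r2 m[φ0→X15] = [10, 6]
r2 m[φ1→X7] = [15, 4]
r2 m[φ1→X15] = [11, 8]
r2 m[φ2→X14] = [7, 10]
r2 m[φ2→X3] = [6, 11]
r2 m[φ3→X14] = [9, 8]
r2 m[φ4→X7] = [9, 2]
r2 m[φ5→X15] = [2, 1]
r2 m[φ6→X3] = [9, 6]
r2 m[X14→φ0] = [63, 80]
r2 m[X14→φ2] = [126, 16]
r2 m[X14→φ3] = [98, 20]
r2 m[X7→φ1] = [9, 2]
r2 m[X7→φ4] = [15, 4]
r2 m[X15→φ0] = [22, 8]
r2 m[X15→φ1] = [20, 6]
r2 m[X15→φ5] = [110, 48]
r2 m[X3→φ2] = [9, 6]
r2 m[X3→φ6] = [6, 11]
r3 m[φ0→X14] = [238, 30]
r3 m[φ0→X15] = [647, 395]
r3 m[φ1→X7] = [216, 52]
r3 m[φ1→X15] = [85, 58]
r3 m[φ2→X14] = [57, 63]
r3 m[φ2→X3] = [646, 396]
r3 m[φ3→X14] = [9, 8]
r3 m[φ4→X7] = [9, 2]
r3 m[φ5→X15] = [2, 1]
r3 m[φ6→X3] = [9, 6]
r3 m[X14→φ0] = [63, 80]
r3 m[X14→φ2] = [126, 16]
r3 m[X14→φ3] = [98, 20]
r3 m[X7→φ1] = [9, 2]
r3 m[X7→φ4] = [15, 4]
r3 m[X15→φ0] = [22, 8]
r3 m[X15→φ1] = [20, 6]
r3 m[X15→φ5] = [110, 48]
r3 m[X3→φ2] = [9, 6]
r3 m[X3→φ6] = [6, 11]
r4 m[φ0→X14] = [238, 30]
r4 m[φ0→X15] = [647, 395]
r4 m[φ1→X7] = [216, 52]
r4 m[φ1→X15] = [85, 58]
r4 m[φ2→X14] = [57, 63]
r4 m[φ2→X3] = [646, 396]
r4 m[φ3→X14] = [9, 8]
r4 m[φ4→X7] = [9, 2]
r4 m[φ5→X15] = [2, 1]
r4 m[φ6→X3] = [9, 6]
r4 m[X14→φ0] = [513, 504]
r4 m[X14→φ2] = [2142, 240]
r4 m[X14→φ3] = [13566, 1890]
r4 m[X7→φ1] = [9, 2]
r4 m[X7→φ4] = [216, 52]
r4 m[X15→φ0] = [170, 58]
r4 m[X15→φ1] = [1294, 395]
r4 m[X15→φ5] = [54995, 22910]
r4 m[X3→φ2] = [9, 6]
r4 m[X3→φ6] = [646, 396]
r5 m[φ0→X14] = [1820, 228]
r5 m[φ0→X15] = [5121, 3069]
r5 m[φ1→X7] = [14016, 3378]
r5 m[φ1→X15] = [85, 58]
r5 m[φ2→X14] = [57, 63]
r5 m[φ2→X3] = [10950, 6444]
r5 m[φ3→X14] = [9, 8]
r5 m[φ4→X7] = [9, 2]
r5 m[φ5→X15] = [2, 1]
r5 m[φ6→X3] = [9, 6]
r5 m[X14→φ0] = [513, 504]
r5 m[X14→φ2] = [2142, 240]
r5 m[X14→φ3] = [13566, 1890]
r5 m[X7→φ1] = [9, 2]
r5 m[X7→φ4] = [216, 52]
r5 m[X15→φ0] = [170, 58]
r5 m[X15→φ1] = [1294, 395]
r5 m[X15→φ5] = [54995, 22910]
r5 m[X3→φ2] = [9, 6]
r5 m[X3→φ6] = [646, 396]
r6 m[φ0→X14] = [1820, 228]
r6 m[φ0→X15] = [5121, 3069]
r6 m[φ1→X7] = [14016, 3378]
r6 m[φ1→X15] = [85, 58]
r6 m[φ2→X14] = [57, 63]
r6 m[φ2→X3] = [10950, 6444]
r6 m[φ3→X14] = [9, 8]
r6 m[φ4→X7] = [9, 2]
r6 m[φ5→X15] = [2, 1]
r6 m[φ6→X3] = [9, 6]
r6 m[X14→φ0] = [513, 504]
r6 m[X14→φ2] = [16380, 1824]
r6 m[X14→φ3] = [103740, 14364]
r6 m[X7→φ1] = [9, 2]
r6 m[X7→φ4] = [14016, 3378]
r6 m[X15→φ0] = [170, 58]
r6 m[X15→φ1] = [10242, 3069]
r6 m[X15→φ5] = [435285, 178002]
r6 m[X3→φ2] = [9, 6]
r6 m[X3→φ6] = [10950, 6444]
r7 m[φ0→X14] = [1820, 228]
r7 m[φ0→X15] = [5121, 3069]
r7 m[φ1→X7] = [110592, 26622]
r7 m[φ1→X15] = [85, 58]
r7 m[φ2→X14] = [57, 63]
r7 m[φ2→X3] = [83724, 49176]
r7 m[φ3→X14] = [9, 8]
r7 m[φ4→X7] = [9, 2]
r7 m[φ5→X15] = [2, 1]
r7 m[φ6→X3] = [9, 6]
r7 m[X14→φ0] = [513, 504]
r7 m[X14→φ2] = [16380, 1824]
r7 m[X14→φ3] = [103740, 14364]
r7 m[X7→φ1] = [9, 2]
r7 m[X7→φ4] = [14016, 3378]
r7 m[X15→φ0] = [170, 58]
r7 m[X15→φ1] = [10242, 3069]
r7 m[X15→φ5] = [435285, 178002]
r7 m[X3→φ2] = [9, 6]
r7 m[X3→φ6] = [10950, 6444]
r8 m[φ0→X14] = [1820, 228]
r8 m[φ0→X15] = [5121, 3069]
r8 m[φ1→X7] = [110592, 26622]
r8 m[φ1→X15] = [85, 58]
r8 m[φ2→X14] = [57, 63]
r8 m[φ2→X3] = [83724, 49176]
r8 m[φ3→X14] = [9, 8]
r8 m[φ4→X7] = [9, 2]
r8 m[φ5→X15] = [2, 1]
r8 m[φ6→X3] = [9, 6]
r8 m[X14→φ0] = [513, 504]
r8 m[X14→φ2] = [16380, 1824]
r8 m[X14→φ3] = [103740, 14364]
r8 m[X7→φ1] = [9, 2]
r8 m[X7→φ4] = [110592, 26622]
r8 m[X15→φ0] = [170, 58]
r8 m[X15→φ1] = [10242, 3069]
r8 m[X15→φ5] = [435285, 178002]
r8 m[X3→φ2] = [9, 6]
r8 m[X3→φ6] = [83724, 49176]
r9 m[φ0→X14] = [1820, 228]
r9 m[φ0→X15] = [5121, 3069]
r9 m[φ1→X7] = [110592, 26622]
r9 m[φ1→X15] = [85, 58]
r9 m[φ2→X14] = [57, 63]
r9 m[φ2→X3] = [83724, 49176]
r9 m[φ3→X14] = [9, 8]
r9 m[φ4→X7] = [9, 2]
r9 m[φ5→X15] = [2, 1]
r9 m[φ6→X3] = [9, 6]
r9 m[X14→φ0] = [513, 504]
r9 m[X14→φ2] = [16380, 1824]
r9 m[X14→φ3] = [103740, 14364]
r9 m[X7→φ1] = [9, 2]
r9 m[X7→φ4] = [110592, 26622]
r9 m[X15→φ0] = [170, 58]
r9 m[X15→φ1] = [10242, 3069]
r9 m[X15→φ5] = [435285, 178002]
r9 m[X3→φ2] = [9, 6]
r9 m[X3→φ6] = [83724, 49176]
fixed point reached at round 9
b[X15] = ⊗ incoming = [870570, 178002]

b[X15] = [870570, 178002]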